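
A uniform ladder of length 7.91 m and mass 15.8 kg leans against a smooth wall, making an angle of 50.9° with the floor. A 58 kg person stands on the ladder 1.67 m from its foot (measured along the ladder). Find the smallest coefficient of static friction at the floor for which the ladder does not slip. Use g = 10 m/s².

μ_min ≈ 0.222

About the foot of the ladder:
Ladder weight 15.8×10 = 158 N acts at 3.955 m along the ladder; its horizontal arm is 3.955·cos50.9° = 2.494 m → τ = 394.1 N·m clockwise.
Person: 58×10 = 580 N at 1.67 m → arm 1.053 m → τ = 610.7 N·m clockwise.
Wall normal N acts horizontally at the top; its moment arm is the height L sinθ = 7.91·sin50.9° = 6.139 m, counterclockwise.
Balancing moments: N × 6.139 = 1005, giving N = 163.7 N.
ΣFx = 0 ⇒ f = N_wall = 163.7 N. ΣFy = 0 ⇒ N_floor = 738 N.
μ_min = f / N_floor = 163.7 / 738 = 0.222.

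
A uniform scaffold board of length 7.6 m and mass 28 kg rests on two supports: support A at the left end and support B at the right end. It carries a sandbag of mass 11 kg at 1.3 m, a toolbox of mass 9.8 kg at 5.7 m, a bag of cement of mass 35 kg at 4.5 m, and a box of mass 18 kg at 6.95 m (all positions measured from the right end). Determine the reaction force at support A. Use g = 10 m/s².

R_A ≈ 604 N

Taking torques about support B:
Beam weight: 28 × 10 = 280 N down at 3.8 m → arm 3.8 m, τ = 280 × 3.8 = 1064 N·m counterclockwise.
Sandbag: 11 × 10 = 110 N down at 1.3 m → arm 1.3 m, τ = 110 × 1.3 = 143 N·m counterclockwise.
Toolbox: 9.8 × 10 = 98 N down at 5.7 m → arm 5.7 m, τ = 98 × 5.7 = 558.6 N·m counterclockwise.
Bag of cement: 35 × 10 = 350 N down at 4.5 m → arm 4.5 m, τ = 350 × 4.5 = 1575 N·m counterclockwise.
Box: 18 × 10 = 180 N down at 6.95 m → arm 6.95 m, τ = 180 × 6.95 = 1251 N·m counterclockwise.
Net load moment about support B = 4592 N·m counterclockwise.
Reaction R at support A is upward at 7.6 m, arm 7.6 m → moment R × 7.6 clockwise.
Setting net torque to zero: R × 7.6 = 4592 → R = 604 N.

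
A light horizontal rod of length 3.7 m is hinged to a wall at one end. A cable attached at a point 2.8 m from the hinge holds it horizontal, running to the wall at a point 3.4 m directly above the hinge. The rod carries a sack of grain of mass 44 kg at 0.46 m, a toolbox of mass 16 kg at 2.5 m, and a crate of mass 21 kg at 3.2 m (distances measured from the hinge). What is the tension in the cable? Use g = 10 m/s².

T ≈ 590 N

Choose the hinge as the axis so the unknown hinge reaction has zero arm there.
Sack of grain: 44 × 10 = 440 N down at 0.46 m → arm 0.46 m, τ = 440 × 0.46 = 202.4 N·m clockwise.
Toolbox: 16 × 10 = 160 N down at 2.5 m → arm 2.5 m, τ = 160 × 2.5 = 400 N·m clockwise.
Crate: 21 × 10 = 210 N down at 3.2 m → arm 3.2 m, τ = 210 × 3.2 = 672 N·m clockwise.
Total clockwise load moment = 1274 N·m.
The cable tension T acts at 2.8 m; only its component perpendicular to the rod, T sinθ, produces torque. sinθ = h/√(h²+d²) = 3.4/√(3.4²+2.8²) = 0.7719.
Setting net torque to zero: T × 2.8 × 0.7719 = 1274 → T = 1274 / 2.161 = 590 N.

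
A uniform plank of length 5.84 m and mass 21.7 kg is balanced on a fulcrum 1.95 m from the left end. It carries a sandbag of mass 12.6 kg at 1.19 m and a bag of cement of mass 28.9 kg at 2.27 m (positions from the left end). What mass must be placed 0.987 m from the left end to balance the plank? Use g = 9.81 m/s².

m ≈ 21.5 kg

Take moments about the fulcrum (at 1.95 m from the left end).
Beam weight: 21.7 × 9.81 = 212.9 N down at 2.92 m → arm 0.97 m, τ = 212.9 × 0.97 = 206.5 N·m clockwise.
Sandbag: 12.6 × 9.81 = 123.6 N down at 1.19 m → arm 0.76 m, τ = 123.6 × 0.76 = 93.94 N·m counterclockwise.
Bag of cement: 28.9 × 9.81 = 283.5 N down at 2.27 m → arm 0.32 m, τ = 283.5 × 0.32 = 90.72 N·m clockwise.
Net moment of known loads = 203.3 N·m clockwise.
An unknown mass m at 0.987 m has arm 0.963 m; its moment is m·g·0.963 counterclockwise.
For rotational equilibrium, m × 9.81 × 0.963 = 203.3, so m = 203.3 / (9.81 × 0.963) = 21.5 kg.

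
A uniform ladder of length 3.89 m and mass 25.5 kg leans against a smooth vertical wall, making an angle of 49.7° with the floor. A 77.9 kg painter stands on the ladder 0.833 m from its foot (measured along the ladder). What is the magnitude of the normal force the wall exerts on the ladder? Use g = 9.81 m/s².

Take moments about the foot of the ladder.
Ladder weight 25.5×9.81 = 250.2 N acts at 1.945 m along the ladder; its horizontal arm is 1.945·cos49.7° = 1.258 m → τ = 314.8 N·m clockwise.
Painter: 77.9×9.81 = 764.2 N at 0.833 m → arm 0.5388 m → τ = 411.8 N·m clockwise.
Wall normal N acts horizontally at the top; its moment arm is the height L sinθ = 3.89·sin49.7° = 2.967 m, counterclockwise.
Setting net torque to zero: N × 2.967 = 726.6 → N = 245 N.

N_wall ≈ 245 N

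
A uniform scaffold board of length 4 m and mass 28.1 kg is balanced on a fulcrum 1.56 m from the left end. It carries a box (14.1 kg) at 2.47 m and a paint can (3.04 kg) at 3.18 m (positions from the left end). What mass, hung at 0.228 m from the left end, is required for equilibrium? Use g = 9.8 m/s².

m ≈ 22.6 kg

Taking torques about the fulcrum (at 1.56 m from the left end):
Beam weight: 28.1 × 9.8 = 275.4 N down at 2 m → arm 0.44 m, τ = 275.4 × 0.44 = 121.2 N·m clockwise.
Box: 14.1 × 9.8 = 138.2 N down at 2.47 m → arm 0.91 m, τ = 138.2 × 0.91 = 125.8 N·m clockwise.
Paint can: 3.04 × 9.8 = 29.79 N down at 3.18 m → arm 1.62 m, τ = 29.79 × 1.62 = 48.26 N·m clockwise.
Net moment of known loads = 295.3 N·m clockwise.
An unknown mass m at 0.228 m has arm 1.332 m; its moment is m·g·1.332 counterclockwise.
For rotational equilibrium, m × 9.8 × 1.332 = 295.3, so m = 295.3 / (9.8 × 1.332) = 22.6 kg.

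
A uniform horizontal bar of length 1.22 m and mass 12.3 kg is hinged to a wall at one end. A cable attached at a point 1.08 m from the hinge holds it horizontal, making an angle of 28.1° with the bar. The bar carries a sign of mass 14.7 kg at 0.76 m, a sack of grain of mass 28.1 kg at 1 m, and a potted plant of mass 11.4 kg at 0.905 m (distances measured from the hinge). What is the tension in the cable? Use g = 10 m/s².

T ≈ 1120 N

Choose the hinge as the axis so the unknown hinge reaction has zero arm there.
Beam weight: 12.3 × 10 = 123 N down at 0.61 m → arm 0.61 m, τ = 123 × 0.61 = 75.03 N·m clockwise.
Sign: 14.7 × 10 = 147 N down at 0.76 m → arm 0.76 m, τ = 147 × 0.76 = 111.7 N·m clockwise.
Sack of grain: 28.1 × 10 = 281 N down at 1 m → arm 1 m, τ = 281 × 1 = 281 N·m clockwise.
Potted plant: 11.4 × 10 = 114 N down at 0.905 m → arm 0.905 m, τ = 114 × 0.905 = 103.2 N·m clockwise.
Total clockwise load moment = 570.9 N·m.
The cable tension T acts at 1.08 m; only its component perpendicular to the bar, T sinθ, produces torque. sin 28.1° = 0.471.
Στ = 0 ⇒ T × 1.08 × 0.471 = 570.9 ⇒ T = 570.9 / 0.5087 = 1120 N.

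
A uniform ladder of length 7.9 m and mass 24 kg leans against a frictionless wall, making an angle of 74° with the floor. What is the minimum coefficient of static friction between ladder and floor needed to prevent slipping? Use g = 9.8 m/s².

μ_min ≈ 0.143

Taking torques about the foot of the ladder:
Ladder weight 24×9.8 = 235.2 N acts at 3.95 m along the ladder; its horizontal arm is 3.95·cos74° = 1.089 m → τ = 256.1 N·m clockwise.
Wall normal N acts horizontally at the top; its moment arm is the height L sinθ = 7.9·sin74° = 7.594 m, counterclockwise.
For rotational equilibrium, N × 7.594 = 256.1, so N = 33.72 N.
ΣFx = 0 ⇒ f = N_wall = 33.72 N. ΣFy = 0 ⇒ N_floor = 235.2 N.
μ_min = f / N_floor = 33.72 / 235.2 = 0.143.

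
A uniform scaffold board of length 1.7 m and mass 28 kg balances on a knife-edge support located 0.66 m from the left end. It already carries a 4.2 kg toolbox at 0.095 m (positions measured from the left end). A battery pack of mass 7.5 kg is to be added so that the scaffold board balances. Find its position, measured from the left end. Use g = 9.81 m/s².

About the knife-edge support (at 0.66 m from the left end):
Beam weight: 28 × 9.81 = 274.7 N down at 0.85 m → arm 0.19 m, τ = 274.7 × 0.19 = 52.19 N·m clockwise.
Toolbox: 4.2 × 9.81 = 41.2 N down at 0.095 m → arm 0.565 m, τ = 41.2 × 0.565 = 23.28 N·m counterclockwise.
Net moment of existing loads = 28.91 N·m clockwise.
The battery pack weighs 7.5 × 9.81 = 73.58 N and must supply an equal counterclockwise moment, so its lever arm about the knife-edge support is 28.91 / 73.58 = 0.393 m.
That puts it at 0.66 − 0.393 = 0.267 m from the left end.

x ≈ 0.267 m from the left end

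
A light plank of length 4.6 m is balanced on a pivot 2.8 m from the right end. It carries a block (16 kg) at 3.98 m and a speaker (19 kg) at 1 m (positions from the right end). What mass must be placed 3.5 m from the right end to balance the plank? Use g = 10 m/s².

Take moments about the pivot (at 2.8 m from the right end).
Block: 16 × 10 = 160 N down at 3.98 m → arm 1.18 m, τ = 160 × 1.18 = 188.8 N·m counterclockwise.
Speaker: 19 × 10 = 190 N down at 1 m → arm 1.8 m, τ = 190 × 1.8 = 342 N·m clockwise.
Net moment of known loads = 153.2 N·m clockwise.
An unknown mass m at 3.5 m has arm 0.7 m; its moment is m·g·0.7 counterclockwise.
For rotational equilibrium, m × 10 × 0.7 = 153.2, so m = 153.2 / (10 × 0.7) = 21.9 kg.

m ≈ 21.9 kg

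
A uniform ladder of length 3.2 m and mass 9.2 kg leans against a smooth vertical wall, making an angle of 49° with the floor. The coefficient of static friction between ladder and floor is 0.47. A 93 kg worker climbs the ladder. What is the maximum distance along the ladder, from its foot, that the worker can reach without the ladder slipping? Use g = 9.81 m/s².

About the foot of the ladder:
Ladder weight 9.2×9.81 = 90.25 N acts at 1.6 m along the ladder; its horizontal arm is 1.6·cos49° = 1.05 m → τ = 94.76 N·m clockwise.
Worker weight 93×9.81 = 912.3 N at distance d → arm d·cos49° → τ = 912.3·d·0.6561 clockwise.
Wall normal N at the top has arm L sinθ = 2.415 m counterclockwise, so Στ = 0 gives N·2.415 = 94.76 + 598.6·d.
ΣFy = 0 ⇒ N_floor = 1003 N, so the maximum friction is μ_s·N_floor = 0.47×1003 = 471.4 N. ΣFx = 0 ⇒ N_wall = f, so at the slipping point N = 471.4 N.
Substituting: 471.4×2.415 = 94.76 + 598.6·d ⇒ d = (1138 − 94.76) / 598.6 = 1.74 m.

d ≈ 1.74 m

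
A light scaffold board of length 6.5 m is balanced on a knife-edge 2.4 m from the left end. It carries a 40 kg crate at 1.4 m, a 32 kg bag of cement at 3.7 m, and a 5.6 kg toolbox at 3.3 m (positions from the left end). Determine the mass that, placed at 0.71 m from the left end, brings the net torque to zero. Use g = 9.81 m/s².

m ≈ 3.93 kg

Sum moments about the knife-edge (at 2.4 m from the left end) (the support reaction has zero arm there).
Crate: 40 × 9.81 = 392.4 N down at 1.4 m → arm 1 m, τ = 392.4 × 1 = 392.4 N·m counterclockwise.
Bag of cement: 32 × 9.81 = 313.9 N down at 3.7 m → arm 1.3 m, τ = 313.9 × 1.3 = 408.1 N·m clockwise.
Toolbox: 5.6 × 9.81 = 54.94 N down at 3.3 m → arm 0.9 m, τ = 54.94 × 0.9 = 49.45 N·m clockwise.
Net moment of known loads = 65.15 N·m clockwise.
An unknown mass m at 0.71 m has arm 1.69 m; its moment is m·g·1.69 counterclockwise.
Balancing moments: m × 9.81 × 1.69 = 65.15, giving m = 65.15 / (9.81 × 1.69) = 3.93 kg.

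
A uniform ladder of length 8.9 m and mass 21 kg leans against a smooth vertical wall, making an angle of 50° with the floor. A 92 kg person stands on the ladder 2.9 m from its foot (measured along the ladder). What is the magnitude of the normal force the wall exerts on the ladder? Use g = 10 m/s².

Choose the foot of the ladder as the axis so the floor normal and friction both act there and drop out.
Ladder weight 21×10 = 210 N acts at 4.45 m along the ladder; its horizontal arm is 4.45·cos50° = 2.86 m → τ = 600.6 N·m clockwise.
Person: 92×10 = 920 N at 2.9 m → arm 1.864 m → τ = 1715 N·m clockwise.
Wall normal N acts horizontally at the top; its moment arm is the height L sinθ = 8.9·sin50° = 6.818 m, counterclockwise.
Balancing moments: N × 6.818 = 2316, giving N = 340 N.

N_wall ≈ 340 N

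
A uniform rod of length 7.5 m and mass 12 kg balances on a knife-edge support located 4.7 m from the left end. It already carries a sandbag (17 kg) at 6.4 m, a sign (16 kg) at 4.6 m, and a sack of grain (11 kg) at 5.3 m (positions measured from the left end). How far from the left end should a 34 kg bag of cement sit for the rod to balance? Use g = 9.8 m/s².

x ≈ 4.04 m from the left end

Sum moments about the knife-edge support (at 4.7 m from the left end) (the support reaction has zero arm there).
Beam weight: 12 × 9.8 = 117.6 N down at 3.75 m → arm 0.95 m, τ = 117.6 × 0.95 = 111.7 N·m counterclockwise.
Sandbag: 17 × 9.8 = 166.6 N down at 6.4 m → arm 1.7 m, τ = 166.6 × 1.7 = 283.2 N·m clockwise.
Sign: 16 × 9.8 = 156.8 N down at 4.6 m → arm 0.1 m, τ = 156.8 × 0.1 = 15.68 N·m counterclockwise.
Sack of grain: 11 × 9.8 = 107.8 N down at 5.3 m → arm 0.6 m, τ = 107.8 × 0.6 = 64.68 N·m clockwise.
Net moment of existing loads = 220.5 N·m clockwise.
The bag of cement weighs 34 × 9.8 = 333.2 N and must supply an equal counterclockwise moment, so its lever arm about the knife-edge support is 220.5 / 333.2 = 0.662 m.
That puts it at 4.7 − 0.662 = 4.04 m from the left end.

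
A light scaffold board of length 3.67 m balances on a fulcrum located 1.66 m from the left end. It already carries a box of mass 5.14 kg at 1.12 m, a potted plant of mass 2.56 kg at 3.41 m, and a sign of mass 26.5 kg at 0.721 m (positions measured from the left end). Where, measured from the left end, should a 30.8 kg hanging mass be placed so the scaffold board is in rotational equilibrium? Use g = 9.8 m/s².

x ≈ 2.41 m from the left end

Sum moments about the fulcrum (at 1.66 m from the left end) (the support reaction has zero arm there).
Box: 5.14 × 9.8 = 50.37 N down at 1.12 m → arm 0.54 m, τ = 50.37 × 0.54 = 27.2 N·m counterclockwise.
Potted plant: 2.56 × 9.8 = 25.09 N down at 3.41 m → arm 1.75 m, τ = 25.09 × 1.75 = 43.91 N·m clockwise.
Sign: 26.5 × 9.8 = 259.7 N down at 0.721 m → arm 0.939 m, τ = 259.7 × 0.939 = 243.9 N·m counterclockwise.
Net moment of existing loads = 227.2 N·m counterclockwise.
The hanging mass weighs 30.8 × 9.8 = 301.8 N and must supply an equal clockwise moment, so its lever arm about the fulcrum is 227.2 / 301.8 = 0.753 m.
That puts it at 1.66 + 0.753 = 2.41 m from the left end.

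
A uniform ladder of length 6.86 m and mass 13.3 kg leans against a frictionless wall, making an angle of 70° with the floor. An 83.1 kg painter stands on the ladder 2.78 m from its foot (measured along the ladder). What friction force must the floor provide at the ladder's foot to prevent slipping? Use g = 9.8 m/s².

f ≈ 144 N

Choose the foot of the ladder as the axis so the floor normal and friction both act there and drop out.
Ladder weight 13.3×9.8 = 130.3 N acts at 3.43 m along the ladder; its horizontal arm is 3.43·cos70° = 1.173 m → τ = 152.8 N·m clockwise.
Painter: 83.1×9.8 = 814.4 N at 2.78 m → arm 0.9508 m → τ = 774.3 N·m clockwise.
Wall normal N acts horizontally at the top; its moment arm is the height L sinθ = 6.86·sin70° = 6.446 m, counterclockwise.
For rotational equilibrium, N × 6.446 = 927.1, so N = 144 N.
ΣFx = 0: friction at the foot balances the wall's push, so f = N_wall = 144 N.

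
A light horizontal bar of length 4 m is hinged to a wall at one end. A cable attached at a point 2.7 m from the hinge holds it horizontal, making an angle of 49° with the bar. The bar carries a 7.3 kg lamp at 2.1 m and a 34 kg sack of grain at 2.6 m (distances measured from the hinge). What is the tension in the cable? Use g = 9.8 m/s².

T ≈ 499 N

Take moments about the hinge.
Lamp: 7.3 × 9.8 = 71.54 N down at 2.1 m → arm 2.1 m, τ = 71.54 × 2.1 = 150.2 N·m clockwise.
Sack of grain: 34 × 9.8 = 333.2 N down at 2.6 m → arm 2.6 m, τ = 333.2 × 2.6 = 866.3 N·m clockwise.
Total clockwise load moment = 1016 N·m.
The cable tension T acts at 2.7 m; only its component perpendicular to the bar, T sinθ, produces torque. sin 49° = 0.7547.
Στ = 0 ⇒ T × 2.7 × 0.7547 = 1016 ⇒ T = 1016 / 2.038 = 499 N.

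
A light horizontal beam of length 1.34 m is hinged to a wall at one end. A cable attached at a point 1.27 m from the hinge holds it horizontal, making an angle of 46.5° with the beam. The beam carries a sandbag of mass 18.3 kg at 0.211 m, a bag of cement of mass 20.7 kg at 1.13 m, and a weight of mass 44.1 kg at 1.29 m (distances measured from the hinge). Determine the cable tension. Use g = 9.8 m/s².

T ≈ 895 N

About the hinge:
Sandbag: 18.3 × 9.8 = 179.3 N down at 0.211 m → arm 0.211 m, τ = 179.3 × 0.211 = 37.83 N·m clockwise.
Bag of cement: 20.7 × 9.8 = 202.9 N down at 1.13 m → arm 1.13 m, τ = 202.9 × 1.13 = 229.3 N·m clockwise.
Weight: 44.1 × 9.8 = 432.2 N down at 1.29 m → arm 1.29 m, τ = 432.2 × 1.29 = 557.5 N·m clockwise.
Total clockwise load moment = 824.6 N·m.
The cable tension T acts at 1.27 m; only its component perpendicular to the beam, T sinθ, produces torque. sin 46.5° = 0.7254.
Balancing moments: T × 1.27 × 0.7254 = 824.6, giving T = 824.6 / 0.9213 = 895 N.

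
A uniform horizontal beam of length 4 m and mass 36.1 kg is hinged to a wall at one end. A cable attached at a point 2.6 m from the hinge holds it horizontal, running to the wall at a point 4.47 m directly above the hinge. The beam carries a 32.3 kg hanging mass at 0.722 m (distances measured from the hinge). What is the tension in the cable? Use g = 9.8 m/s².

Taking torques about the hinge:
Beam weight: 36.1 × 9.8 = 353.8 N down at 2 m → arm 2 m, τ = 353.8 × 2 = 707.6 N·m clockwise.
Hanging mass: 32.3 × 9.8 = 316.5 N down at 0.722 m → arm 0.722 m, τ = 316.5 × 0.722 = 228.5 N·m clockwise.
Total clockwise load moment = 936.1 N·m.
The cable tension T acts at 2.6 m; only its component perpendicular to the beam, T sinθ, produces torque. sinθ = h/√(h²+d²) = 4.47/√(4.47²+2.6²) = 0.8644.
Στ = 0 ⇒ T × 2.6 × 0.8644 = 936.1 ⇒ T = 936.1 / 2.247 = 417 N.

T ≈ 417 N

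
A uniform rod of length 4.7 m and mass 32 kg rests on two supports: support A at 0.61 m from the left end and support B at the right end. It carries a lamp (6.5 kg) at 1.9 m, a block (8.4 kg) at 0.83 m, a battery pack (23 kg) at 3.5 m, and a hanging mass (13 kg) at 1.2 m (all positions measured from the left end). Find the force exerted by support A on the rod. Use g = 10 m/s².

About support B:
Beam weight: 32 × 10 = 320 N down at 2.35 m → arm 2.35 m, τ = 320 × 2.35 = 752 N·m counterclockwise.
Lamp: 6.5 × 10 = 65 N down at 1.9 m → arm 2.8 m, τ = 65 × 2.8 = 182 N·m counterclockwise.
Block: 8.4 × 10 = 84 N down at 0.83 m → arm 3.87 m, τ = 84 × 3.87 = 325.1 N·m counterclockwise.
Battery pack: 23 × 10 = 230 N down at 3.5 m → arm 1.2 m, τ = 230 × 1.2 = 276 N·m counterclockwise.
Hanging mass: 13 × 10 = 130 N down at 1.2 m → arm 3.5 m, τ = 130 × 3.5 = 455 N·m counterclockwise.
Net load moment about support B = 1990 N·m counterclockwise.
Reaction R at support A is upward at 0.61 m, arm 4.09 m → moment R × 4.09 clockwise.
Στ = 0 ⇒ R × 4.09 = 1990 ⇒ R = 487 N.

R_A ≈ 487 N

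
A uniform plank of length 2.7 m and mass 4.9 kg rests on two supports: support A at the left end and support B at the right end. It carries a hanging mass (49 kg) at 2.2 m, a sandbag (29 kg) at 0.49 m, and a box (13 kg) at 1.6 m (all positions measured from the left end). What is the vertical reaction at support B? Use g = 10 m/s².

R_B ≈ 553 N

About support A:
Beam weight: 4.9 × 10 = 49 N down at 1.35 m → arm 1.35 m, τ = 49 × 1.35 = 66.15 N·m clockwise.
Hanging mass: 49 × 10 = 490 N down at 2.2 m → arm 2.2 m, τ = 490 × 2.2 = 1078 N·m clockwise.
Sandbag: 29 × 10 = 290 N down at 0.49 m → arm 0.49 m, τ = 290 × 0.49 = 142.1 N·m clockwise.
Box: 13 × 10 = 130 N down at 1.6 m → arm 1.6 m, τ = 130 × 1.6 = 208 N·m clockwise.
Net load moment about support A = 1494 N·m clockwise.
Reaction R at support B is upward at 2.7 m, arm 2.7 m → moment R × 2.7 counterclockwise.
Balancing moments: R × 2.7 = 1494, giving R = 553 N.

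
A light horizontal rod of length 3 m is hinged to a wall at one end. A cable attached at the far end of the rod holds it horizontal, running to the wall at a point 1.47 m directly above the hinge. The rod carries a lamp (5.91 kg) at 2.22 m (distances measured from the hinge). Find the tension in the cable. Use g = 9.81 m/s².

T ≈ 97.5 N

Sum moments about the hinge (the unknown hinge reaction has zero arm there).
Lamp: 5.91 × 9.81 = 57.98 N down at 2.22 m → arm 2.22 m, τ = 57.98 × 2.22 = 128.7 N·m clockwise.
Total clockwise load moment = 128.7 N·m.
The cable tension T acts at 3 m; only its component perpendicular to the rod, T sinθ, produces torque. sinθ = h/√(h²+d²) = 1.47/√(1.47²+3²) = 0.44.
Balancing moments: T × 3 × 0.44 = 128.7, giving T = 128.7 / 1.32 = 97.5 N.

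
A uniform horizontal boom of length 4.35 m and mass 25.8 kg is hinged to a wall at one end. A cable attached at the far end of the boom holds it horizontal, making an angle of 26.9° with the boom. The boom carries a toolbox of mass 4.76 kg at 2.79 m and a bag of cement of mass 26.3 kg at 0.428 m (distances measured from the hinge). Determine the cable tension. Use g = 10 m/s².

Take moments about the hinge.
Beam weight: 25.8 × 10 = 258 N down at 2.175 m → arm 2.175 m, τ = 258 × 2.175 = 561.1 N·m clockwise.
Toolbox: 4.76 × 10 = 47.6 N down at 2.79 m → arm 2.79 m, τ = 47.6 × 2.79 = 132.8 N·m clockwise.
Bag of cement: 26.3 × 10 = 263 N down at 0.428 m → arm 0.428 m, τ = 263 × 0.428 = 112.6 N·m clockwise.
Total clockwise load moment = 806.5 N·m.
The cable tension T acts at 4.35 m; only its component perpendicular to the boom, T sinθ, produces torque. sin 26.9° = 0.4524.
Balancing moments: T × 4.35 × 0.4524 = 806.5, giving T = 806.5 / 1.968 = 410 N.

T ≈ 410 N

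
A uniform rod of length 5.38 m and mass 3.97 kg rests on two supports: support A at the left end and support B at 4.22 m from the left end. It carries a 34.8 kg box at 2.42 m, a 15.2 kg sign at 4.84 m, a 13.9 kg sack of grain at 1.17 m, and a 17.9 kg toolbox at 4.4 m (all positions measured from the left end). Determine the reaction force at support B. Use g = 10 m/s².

About support A:
Beam weight: 3.97 × 10 = 39.7 N down at 2.69 m → arm 2.69 m, τ = 39.7 × 2.69 = 106.8 N·m clockwise.
Box: 34.8 × 10 = 348 N down at 2.42 m → arm 2.42 m, τ = 348 × 2.42 = 842.2 N·m clockwise.
Sign: 15.2 × 10 = 152 N down at 4.84 m → arm 4.84 m, τ = 152 × 4.84 = 735.7 N·m clockwise.
Sack of grain: 13.9 × 10 = 139 N down at 1.17 m → arm 1.17 m, τ = 139 × 1.17 = 162.6 N·m clockwise.
Toolbox: 17.9 × 10 = 179 N down at 4.4 m → arm 4.4 m, τ = 179 × 4.4 = 787.6 N·m clockwise.
Net load moment about support A = 2635 N·m clockwise.
Reaction R at support B is upward at 4.22 m, arm 4.22 m → moment R × 4.22 counterclockwise.
Setting net torque to zero: R × 4.22 = 2635 → R = 624 N.

R_B ≈ 624 N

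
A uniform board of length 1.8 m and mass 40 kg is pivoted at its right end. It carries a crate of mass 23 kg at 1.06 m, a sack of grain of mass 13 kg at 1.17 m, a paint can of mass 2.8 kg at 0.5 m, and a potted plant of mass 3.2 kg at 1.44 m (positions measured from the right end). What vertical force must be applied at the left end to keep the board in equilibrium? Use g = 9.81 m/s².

F ≈ 445 N

About the right end:
Beam weight: 40 × 9.81 = 392.4 N down at 0.9 m → arm 0.9 m, τ = 392.4 × 0.9 = 353.2 N·m counterclockwise.
Crate: 23 × 9.81 = 225.6 N down at 1.06 m → arm 1.06 m, τ = 225.6 × 1.06 = 239.1 N·m counterclockwise.
Sack of grain: 13 × 9.81 = 127.5 N down at 1.17 m → arm 1.17 m, τ = 127.5 × 1.17 = 149.2 N·m counterclockwise.
Paint can: 2.8 × 9.81 = 27.47 N down at 0.5 m → arm 0.5 m, τ = 27.47 × 0.5 = 13.73 N·m counterclockwise.
Potted plant: 3.2 × 9.81 = 31.39 N down at 1.44 m → arm 1.44 m, τ = 31.39 × 1.44 = 45.2 N·m counterclockwise.
Net moment of the loads = 800.4 N·m counterclockwise.
The upward force F acts at the left end, arm 1.8 m, giving F × 1.8 clockwise.
Balancing moments: F × 1.8 = 800.4, giving F = 800.4 / 1.8 = 445 N.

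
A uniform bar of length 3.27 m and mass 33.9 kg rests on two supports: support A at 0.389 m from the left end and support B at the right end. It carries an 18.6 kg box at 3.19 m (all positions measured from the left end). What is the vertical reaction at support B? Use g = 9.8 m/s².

R_B ≈ 321 N

About support A:
Beam weight: 33.9 × 9.8 = 332.2 N down at 1.635 m → arm 1.246 m, τ = 332.2 × 1.246 = 413.9 N·m clockwise.
Box: 18.6 × 9.8 = 182.3 N down at 3.19 m → arm 2.801 m, τ = 182.3 × 2.801 = 510.6 N·m clockwise.
Net load moment about support A = 924.5 N·m clockwise.
Reaction R at support B is upward at 3.27 m, arm 2.881 m → moment R × 2.881 counterclockwise.
Setting net torque to zero: R × 2.881 = 924.5 → R = 321 N.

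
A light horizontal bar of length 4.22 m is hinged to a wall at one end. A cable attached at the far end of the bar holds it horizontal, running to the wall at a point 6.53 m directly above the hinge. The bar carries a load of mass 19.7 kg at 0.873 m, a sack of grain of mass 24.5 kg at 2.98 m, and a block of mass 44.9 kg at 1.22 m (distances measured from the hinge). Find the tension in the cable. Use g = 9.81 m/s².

T ≈ 401 N

About the hinge:
Load: 19.7 × 9.81 = 193.3 N down at 0.873 m → arm 0.873 m, τ = 193.3 × 0.873 = 168.8 N·m clockwise.
Sack of grain: 24.5 × 9.81 = 240.3 N down at 2.98 m → arm 2.98 m, τ = 240.3 × 2.98 = 716.1 N·m clockwise.
Block: 44.9 × 9.81 = 440.5 N down at 1.22 m → arm 1.22 m, τ = 440.5 × 1.22 = 537.4 N·m clockwise.
Total clockwise load moment = 1422 N·m.
The cable tension T acts at 4.22 m; only its component perpendicular to the bar, T sinθ, produces torque. sinθ = h/√(h²+d²) = 6.53/√(6.53²+4.22²) = 0.8399.
For rotational equilibrium, T × 4.22 × 0.8399 = 1422, so T = 1422 / 3.544 = 401 N.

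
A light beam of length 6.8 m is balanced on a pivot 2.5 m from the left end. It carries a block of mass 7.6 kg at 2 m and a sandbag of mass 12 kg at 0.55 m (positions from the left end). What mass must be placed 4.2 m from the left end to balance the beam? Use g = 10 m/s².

m ≈ 16 kg

About the pivot (at 2.5 m from the left end):
Block: 7.6 × 10 = 76 N down at 2 m → arm 0.5 m, τ = 76 × 0.5 = 38 N·m counterclockwise.
Sandbag: 12 × 10 = 120 N down at 0.55 m → arm 1.95 m, τ = 120 × 1.95 = 234 N·m counterclockwise.
Net moment of known loads = 272 N·m counterclockwise.
An unknown mass m at 4.2 m has arm 1.7 m; its moment is m·g·1.7 clockwise.
Setting net torque to zero: m × 10 × 1.7 = 272 → m = 272 / (10 × 1.7) = 16 kg.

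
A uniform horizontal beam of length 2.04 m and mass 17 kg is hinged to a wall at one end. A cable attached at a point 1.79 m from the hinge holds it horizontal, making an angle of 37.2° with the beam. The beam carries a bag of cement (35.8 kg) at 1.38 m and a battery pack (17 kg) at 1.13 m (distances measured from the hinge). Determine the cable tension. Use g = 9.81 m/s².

T ≈ 779 N

Take moments about the hinge.
Beam weight: 17 × 9.81 = 166.8 N down at 1.02 m → arm 1.02 m, τ = 166.8 × 1.02 = 170.1 N·m clockwise.
Bag of cement: 35.8 × 9.81 = 351.2 N down at 1.38 m → arm 1.38 m, τ = 351.2 × 1.38 = 484.7 N·m clockwise.
Battery pack: 17 × 9.81 = 166.8 N down at 1.13 m → arm 1.13 m, τ = 166.8 × 1.13 = 188.5 N·m clockwise.
Total clockwise load moment = 843.3 N·m.
The cable tension T acts at 1.79 m; only its component perpendicular to the beam, T sinθ, produces torque. sin 37.2° = 0.6046.
For rotational equilibrium, T × 1.79 × 0.6046 = 843.3, so T = 843.3 / 1.082 = 779 N.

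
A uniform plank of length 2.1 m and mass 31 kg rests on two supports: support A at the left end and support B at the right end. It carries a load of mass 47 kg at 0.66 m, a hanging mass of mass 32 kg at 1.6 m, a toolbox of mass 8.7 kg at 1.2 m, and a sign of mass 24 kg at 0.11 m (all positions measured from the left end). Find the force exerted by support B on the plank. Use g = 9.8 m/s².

Take moments about support A.
Beam weight: 31 × 9.8 = 303.8 N down at 1.05 m → arm 1.05 m, τ = 303.8 × 1.05 = 319 N·m clockwise.
Load: 47 × 9.8 = 460.6 N down at 0.66 m → arm 0.66 m, τ = 460.6 × 0.66 = 304 N·m clockwise.
Hanging mass: 32 × 9.8 = 313.6 N down at 1.6 m → arm 1.6 m, τ = 313.6 × 1.6 = 501.8 N·m clockwise.
Toolbox: 8.7 × 9.8 = 85.26 N down at 1.2 m → arm 1.2 m, τ = 85.26 × 1.2 = 102.3 N·m clockwise.
Sign: 24 × 9.8 = 235.2 N down at 0.11 m → arm 0.11 m, τ = 235.2 × 0.11 = 25.87 N·m clockwise.
Net load moment about support A = 1253 N·m clockwise.
Reaction R at support B is upward at 2.1 m, arm 2.1 m → moment R × 2.1 counterclockwise.
Setting net torque to zero: R × 2.1 = 1253 → R = 597 N.

R_B ≈ 597 N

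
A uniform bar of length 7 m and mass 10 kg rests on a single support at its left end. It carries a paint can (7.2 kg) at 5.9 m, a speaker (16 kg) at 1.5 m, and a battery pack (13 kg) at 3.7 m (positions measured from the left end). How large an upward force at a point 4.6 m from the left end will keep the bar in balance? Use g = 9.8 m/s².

About the left end:
Beam weight: 10 × 9.8 = 98 N down at 3.5 m → arm 3.5 m, τ = 98 × 3.5 = 343 N·m clockwise.
Paint can: 7.2 × 9.8 = 70.56 N down at 5.9 m → arm 5.9 m, τ = 70.56 × 5.9 = 416.3 N·m clockwise.
Speaker: 16 × 9.8 = 156.8 N down at 1.5 m → arm 1.5 m, τ = 156.8 × 1.5 = 235.2 N·m clockwise.
Battery pack: 13 × 9.8 = 127.4 N down at 3.7 m → arm 3.7 m, τ = 127.4 × 3.7 = 471.4 N·m clockwise.
Net moment of the loads = 1466 N·m clockwise.
The upward force F acts at a point 4.6 m from the left end, arm 4.6 m, giving F × 4.6 counterclockwise.
Στ = 0 ⇒ F × 4.6 = 1466 ⇒ F = 1466 / 4.6 = 319 N.

F ≈ 319 N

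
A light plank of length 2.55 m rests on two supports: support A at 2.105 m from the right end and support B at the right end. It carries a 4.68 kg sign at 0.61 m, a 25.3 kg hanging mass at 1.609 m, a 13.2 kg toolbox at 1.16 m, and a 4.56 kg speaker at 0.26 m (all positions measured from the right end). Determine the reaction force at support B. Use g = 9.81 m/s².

Taking torques about support A:
Sign: 4.68 × 9.81 = 45.91 N down at 0.61 m → arm 1.495 m, τ = 45.91 × 1.495 = 68.64 N·m clockwise.
Hanging mass: 25.3 × 9.81 = 248.2 N down at 1.609 m → arm 0.496 m, τ = 248.2 × 0.496 = 123.1 N·m clockwise.
Toolbox: 13.2 × 9.81 = 129.5 N down at 1.16 m → arm 0.945 m, τ = 129.5 × 0.945 = 122.4 N·m clockwise.
Speaker: 4.56 × 9.81 = 44.73 N down at 0.26 m → arm 1.845 m, τ = 44.73 × 1.845 = 82.53 N·m clockwise.
Net load moment about support A = 396.7 N·m clockwise.
Reaction R at support B is upward at 0 m, arm 2.105 m → moment R × 2.105 counterclockwise.
Στ = 0 ⇒ R × 2.105 = 396.7 ⇒ R = 188 N.

R_B ≈ 188 N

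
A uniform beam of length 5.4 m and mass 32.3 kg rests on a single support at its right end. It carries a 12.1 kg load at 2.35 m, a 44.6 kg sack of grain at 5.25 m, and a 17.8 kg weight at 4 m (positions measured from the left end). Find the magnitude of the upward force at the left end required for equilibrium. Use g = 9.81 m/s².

Sum moments about the right end (the unknown pivot reaction has zero arm there).
Beam weight: 32.3 × 9.81 = 316.9 N down at 2.7 m → arm 2.7 m, τ = 316.9 × 2.7 = 855.6 N·m counterclockwise.
Load: 12.1 × 9.81 = 118.7 N down at 2.35 m → arm 3.05 m, τ = 118.7 × 3.05 = 362 N·m counterclockwise.
Sack of grain: 44.6 × 9.81 = 437.5 N down at 5.25 m → arm 0.15 m, τ = 437.5 × 0.15 = 65.62 N·m counterclockwise.
Weight: 17.8 × 9.81 = 174.6 N down at 4 m → arm 1.4 m, τ = 174.6 × 1.4 = 244.4 N·m counterclockwise.
Net moment of the loads = 1528 N·m counterclockwise.
The upward force F acts at the left end, arm 5.4 m, giving F × 5.4 clockwise.
Στ = 0 ⇒ F × 5.4 = 1528 ⇒ F = 1528 / 5.4 = 283 N.

F ≈ 283 N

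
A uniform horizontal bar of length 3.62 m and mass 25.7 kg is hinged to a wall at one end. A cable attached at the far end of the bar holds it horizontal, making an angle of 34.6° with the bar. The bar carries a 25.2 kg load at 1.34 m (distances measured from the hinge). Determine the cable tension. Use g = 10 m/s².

Sum moments about the hinge (the unknown hinge reaction has zero arm there).
Beam weight: 25.7 × 10 = 257 N down at 1.81 m → arm 1.81 m, τ = 257 × 1.81 = 465.2 N·m clockwise.
Load: 25.2 × 10 = 252 N down at 1.34 m → arm 1.34 m, τ = 252 × 1.34 = 337.7 N·m clockwise.
Total clockwise load moment = 802.9 N·m.
The cable tension T acts at 3.62 m; only its component perpendicular to the bar, T sinθ, produces torque. sin 34.6° = 0.5678.
Setting net torque to zero: T × 3.62 × 0.5678 = 802.9 → T = 802.9 / 2.055 = 391 N.

T ≈ 391 N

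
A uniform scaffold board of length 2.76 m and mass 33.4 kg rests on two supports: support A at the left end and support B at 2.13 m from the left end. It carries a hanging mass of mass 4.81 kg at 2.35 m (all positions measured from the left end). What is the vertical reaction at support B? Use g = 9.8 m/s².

Taking torques about support A:
Beam weight: 33.4 × 9.8 = 327.3 N down at 1.38 m → arm 1.38 m, τ = 327.3 × 1.38 = 451.7 N·m clockwise.
Hanging mass: 4.81 × 9.8 = 47.14 N down at 2.35 m → arm 2.35 m, τ = 47.14 × 2.35 = 110.8 N·m clockwise.
Net load moment about support A = 562.5 N·m clockwise.
Reaction R at support B is upward at 2.13 m, arm 2.13 m → moment R × 2.13 counterclockwise.
For rotational equilibrium, R × 2.13 = 562.5, so R = 264 N.

R_B ≈ 264 N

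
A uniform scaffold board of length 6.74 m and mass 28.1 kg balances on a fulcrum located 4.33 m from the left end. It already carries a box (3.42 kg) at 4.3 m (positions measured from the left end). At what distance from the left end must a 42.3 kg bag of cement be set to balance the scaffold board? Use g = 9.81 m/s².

x ≈ 4.97 m from the left end

Sum moments about the fulcrum (at 4.33 m from the left end) (the support reaction has zero arm there).
Beam weight: 28.1 × 9.81 = 275.7 N down at 3.37 m → arm 0.96 m, τ = 275.7 × 0.96 = 264.7 N·m counterclockwise.
Box: 3.42 × 9.81 = 33.55 N down at 4.3 m → arm 0.03 m, τ = 33.55 × 0.03 = 1.006 N·m counterclockwise.
Net moment of existing loads = 265.7 N·m counterclockwise.
The bag of cement weighs 42.3 × 9.81 = 415 N and must supply an equal clockwise moment, so its lever arm about the fulcrum is 265.7 / 415 = 0.64 m.
That puts it at 4.33 + 0.64 = 4.97 m from the left end.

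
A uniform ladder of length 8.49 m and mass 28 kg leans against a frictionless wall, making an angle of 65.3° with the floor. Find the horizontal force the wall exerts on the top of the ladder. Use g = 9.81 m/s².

Choose the foot of the ladder as the axis so the floor normal and friction both act there and drop out.
Ladder weight 28×9.81 = 274.7 N acts at 4.245 m along the ladder; its horizontal arm is 4.245·cos65.3° = 1.774 m → τ = 487.3 N·m clockwise.
Wall normal N acts horizontally at the top; its moment arm is the height L sinθ = 8.49·sin65.3° = 7.713 m, counterclockwise.
Balancing moments: N × 7.713 = 487.3, giving N = 63.2 N.

N_wall ≈ 63.2 N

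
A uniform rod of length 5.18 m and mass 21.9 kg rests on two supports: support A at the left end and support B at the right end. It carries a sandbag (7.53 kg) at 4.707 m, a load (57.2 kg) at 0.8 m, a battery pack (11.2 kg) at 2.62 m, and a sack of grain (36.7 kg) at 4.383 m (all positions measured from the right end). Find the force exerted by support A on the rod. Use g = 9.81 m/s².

R_A ≈ 621 N

Taking torques about support B:
Beam weight: 21.9 × 9.81 = 214.8 N down at 2.59 m → arm 2.59 m, τ = 214.8 × 2.59 = 556.3 N·m counterclockwise.
Sandbag: 7.53 × 9.81 = 73.87 N down at 4.707 m → arm 4.707 m, τ = 73.87 × 4.707 = 347.7 N·m counterclockwise.
Load: 57.2 × 9.81 = 561.1 N down at 0.8 m → arm 0.8 m, τ = 561.1 × 0.8 = 448.9 N·m counterclockwise.
Battery pack: 11.2 × 9.81 = 109.9 N down at 2.62 m → arm 2.62 m, τ = 109.9 × 2.62 = 287.9 N·m counterclockwise.
Sack of grain: 36.7 × 9.81 = 360 N down at 4.383 m → arm 4.383 m, τ = 360 × 4.383 = 1578 N·m counterclockwise.
Net load moment about support B = 3219 N·m counterclockwise.
Reaction R at support A is upward at 5.18 m, arm 5.18 m → moment R × 5.18 clockwise.
For rotational equilibrium, R × 5.18 = 3219, so R = 621 N.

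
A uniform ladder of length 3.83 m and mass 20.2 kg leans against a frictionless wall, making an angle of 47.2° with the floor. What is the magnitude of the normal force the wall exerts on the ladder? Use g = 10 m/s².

N_wall ≈ 93.5 N

About the foot of the ladder:
Ladder weight 20.2×10 = 202 N acts at 1.915 m along the ladder; its horizontal arm is 1.915·cos47.2° = 1.301 m → τ = 262.8 N·m clockwise.
Wall normal N acts horizontally at the top; its moment arm is the height L sinθ = 3.83·sin47.2° = 2.81 m, counterclockwise.
Στ = 0 ⇒ N × 2.81 = 262.8 ⇒ N = 93.5 N.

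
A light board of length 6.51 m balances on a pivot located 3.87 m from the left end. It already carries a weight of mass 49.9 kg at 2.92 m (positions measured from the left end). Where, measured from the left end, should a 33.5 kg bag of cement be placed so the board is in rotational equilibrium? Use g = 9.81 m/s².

Choose the pivot (at 3.87 m from the left end) as the axis so the support reaction has zero arm there.
Weight: 49.9 × 9.81 = 489.5 N down at 2.92 m → arm 0.95 m, τ = 489.5 × 0.95 = 465 N·m counterclockwise.
Net moment of existing loads = 465 N·m counterclockwise.
The bag of cement weighs 33.5 × 9.81 = 328.6 N and must supply an equal clockwise moment, so its lever arm about the pivot is 465 / 328.6 = 1.42 m.
That puts it at 3.87 + 1.42 = 5.29 m from the left end.

x ≈ 5.29 m from the left end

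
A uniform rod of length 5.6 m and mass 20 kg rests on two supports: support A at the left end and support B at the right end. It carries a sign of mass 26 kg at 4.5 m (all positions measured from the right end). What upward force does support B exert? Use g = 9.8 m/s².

Sum moments about support A (its reaction then has zero moment arm).
Beam weight: 20 × 9.8 = 196 N down at 2.8 m → arm 2.8 m, τ = 196 × 2.8 = 548.8 N·m clockwise.
Sign: 26 × 9.8 = 254.8 N down at 4.5 m → arm 1.1 m, τ = 254.8 × 1.1 = 280.3 N·m clockwise.
Net load moment about support A = 829.1 N·m clockwise.
Reaction R at support B is upward at 0 m, arm 5.6 m → moment R × 5.6 counterclockwise.
For rotational equilibrium, R × 5.6 = 829.1, so R = 148 N.

R_B ≈ 148 N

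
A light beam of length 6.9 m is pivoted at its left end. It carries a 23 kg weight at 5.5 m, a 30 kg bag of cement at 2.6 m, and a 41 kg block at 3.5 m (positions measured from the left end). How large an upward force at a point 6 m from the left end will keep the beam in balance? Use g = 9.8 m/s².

Take moments about the left end.
Weight: 23 × 9.8 = 225.4 N down at 5.5 m → arm 5.5 m, τ = 225.4 × 5.5 = 1240 N·m clockwise.
Bag of cement: 30 × 9.8 = 294 N down at 2.6 m → arm 2.6 m, τ = 294 × 2.6 = 764.4 N·m clockwise.
Block: 41 × 9.8 = 401.8 N down at 3.5 m → arm 3.5 m, τ = 401.8 × 3.5 = 1406 N·m clockwise.
Net moment of the loads = 3410 N·m clockwise.
The upward force F acts at a point 6 m from the left end, arm 6 m, giving F × 6 counterclockwise.
Στ = 0 ⇒ F × 6 = 3410 ⇒ F = 3410 / 6 = 568 N.

F ≈ 568 N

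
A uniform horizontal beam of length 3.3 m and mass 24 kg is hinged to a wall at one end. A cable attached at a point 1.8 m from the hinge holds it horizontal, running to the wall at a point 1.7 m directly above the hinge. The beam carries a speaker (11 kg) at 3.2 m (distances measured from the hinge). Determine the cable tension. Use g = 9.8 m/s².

T ≈ 593 N

Take moments about the hinge.
Beam weight: 24 × 9.8 = 235.2 N down at 1.65 m → arm 1.65 m, τ = 235.2 × 1.65 = 388.1 N·m clockwise.
Speaker: 11 × 9.8 = 107.8 N down at 3.2 m → arm 3.2 m, τ = 107.8 × 3.2 = 345 N·m clockwise.
Total clockwise load moment = 733.1 N·m.
The cable tension T acts at 1.8 m; only its component perpendicular to the beam, T sinθ, produces torque. sinθ = h/√(h²+d²) = 1.7/√(1.7²+1.8²) = 0.6866.
For rotational equilibrium, T × 1.8 × 0.6866 = 733.1, so T = 733.1 / 1.236 = 593 N.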